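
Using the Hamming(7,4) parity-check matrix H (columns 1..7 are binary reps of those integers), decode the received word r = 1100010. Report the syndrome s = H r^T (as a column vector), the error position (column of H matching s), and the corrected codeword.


s = (1, 0, 1)^T, error position = 5, corrected codeword c = 1100110

Compute s = H r^T mod 2 one row at a time:
  s_1 = 0 + 0 + 1 + 0 = 1 ≡ 1 (mod 2).
  s_2 = 1 + 0 + 1 + 0 = 2 ≡ 0 (mod 2).
  s_3 = 1 + 0 + 0 + 0 = 1 ≡ 1 (mod 2).
s = (1, 0, 1)^T — this equals column 5 of H (binary 101), so error is at position 5.
Correct: flip bit 5 of r = 1100010 to get c = 1100110.


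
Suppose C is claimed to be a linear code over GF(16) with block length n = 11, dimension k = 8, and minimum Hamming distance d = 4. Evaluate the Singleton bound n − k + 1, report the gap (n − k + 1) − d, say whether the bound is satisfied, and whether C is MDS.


Singleton RHS = n − k + 1 = 4, slack = 0, bound satisfied, MDS.

Singleton bound: d ≤ n − k + 1.
Here n = 11, k = 8, so n − k + 1 = 4.
Given d = 4, check d ≤ 4: YES.
Slack = (n − k + 1) − d = 0.
The code is MDS (slack = 0).
Description: the claimed parameters are [11, 8, 4]_16; such a code would be MDS (meets Singleton bound).


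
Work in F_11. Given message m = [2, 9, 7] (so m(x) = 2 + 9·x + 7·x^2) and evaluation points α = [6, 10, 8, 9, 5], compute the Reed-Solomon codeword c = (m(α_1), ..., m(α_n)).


c = [0, 0, 5, 1, 2]

Message polynomial: m(x) = 2 + 9·x + 7·x^2 (mod 11).
For each evaluation point α_i, compute m(α_i) mod 11:
  α_1 = 6: Horner steps 7 → 7 → 0, so m(6) = 0.
  α_2 = 10: Horner steps 7 → 2 → 0, so m(10) = 0.
  α_3 = 8: Horner steps 7 → 10 → 5, so m(8) = 5.
  α_4 = 9: Horner steps 7 → 6 → 1, so m(9) = 1.
  α_5 = 5: Horner steps 7 → 0 → 2, so m(5) = 2.
Codeword c = [0, 0, 5, 1, 2] ∈ F_11^5.


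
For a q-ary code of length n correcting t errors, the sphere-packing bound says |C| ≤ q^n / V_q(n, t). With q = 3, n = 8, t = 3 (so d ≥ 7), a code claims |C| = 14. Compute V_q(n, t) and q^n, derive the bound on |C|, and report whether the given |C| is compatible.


V_q(n, t) = 577, q^n = 6561, Hamming bound = 11, |C| = 14 > bound (violated).

Step 1: Compute V_q(n, t) = Σ_{j=0}^3 C(n, j) (q−1)^j.
  j = 0: C(8,0)·(2)^0 = 1·1 = 1.
  j = 1: C(8,1)·(2)^1 = 8·2 = 16.
  j = 2: C(8,2)·(2)^2 = 28·4 = 112.
  j = 3: C(8,3)·(2)^3 = 56·8 = 448.
  V_q(n, t) = 1 + 16 + 112 + 448 = 577.
Step 2: q^n = 3^8 = 6561.
Step 3: Hamming bound ⌊q^n / V_q(n,t)⌋ = ⌊6561/577⌋ = 11.
Step 4: Compare |C| = 14 to 11: violated.
The claimed |C| lies above the Hamming bound, so no 3-ary code of length 8 with d ≥ 7 can have 14 codewords.


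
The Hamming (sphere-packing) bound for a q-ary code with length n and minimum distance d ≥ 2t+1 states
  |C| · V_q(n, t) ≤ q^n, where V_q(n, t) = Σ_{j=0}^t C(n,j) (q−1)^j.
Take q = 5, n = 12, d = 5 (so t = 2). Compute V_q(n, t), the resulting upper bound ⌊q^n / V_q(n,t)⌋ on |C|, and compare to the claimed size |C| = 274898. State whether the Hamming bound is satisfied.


V_q(n, t) = 1105, q^n = 244140625, Hamming bound = 220941, |C| = 274898 > bound (violated).

Step 1: Compute V_q(n, t) = Σ_{j=0}^2 C(n, j) (q−1)^j.
  j = 0: C(12,0)·(4)^0 = 1·1 = 1.
  j = 1: C(12,1)·(4)^1 = 12·4 = 48.
  j = 2: C(12,2)·(4)^2 = 66·16 = 1056.
  V_q(n, t) = 1 + 48 + 1056 = 1105.
Step 2: q^n = 5^12 = 244140625.
Step 3: Hamming bound ⌊q^n / V_q(n,t)⌋ = ⌊244140625/1105⌋ = 220941.
Step 4: Compare |C| = 274898 to 220941: violated.
The claimed |C| lies above the Hamming bound, so no 5-ary code of length 12 with d ≥ 5 can have 274898 codewords.


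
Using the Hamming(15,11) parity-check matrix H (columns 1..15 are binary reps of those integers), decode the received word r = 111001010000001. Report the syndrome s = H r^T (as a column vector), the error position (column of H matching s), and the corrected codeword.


s = (0, 0, 0, 1)^T, error position = 1, corrected codeword c = 011001010000001

Compute s = H r^T mod 2 one row at a time:
  s_1 = 1 + 0 + 0 + 0 + 0 + 0 + 0 + 1 = 2 ≡ 0 (mod 2).
  s_2 = 0 + 0 + 1 + 0 + 0 + 0 + 0 + 1 = 2 ≡ 0 (mod 2).
  s_3 = 1 + 1 + 1 + 0 + 0 + 0 + 0 + 1 = 4 ≡ 0 (mod 2).
  s_4 = 1 + 1 + 0 + 0 + 0 + 0 + 0 + 1 = 3 ≡ 1 (mod 2).
s = (0, 0, 0, 1)^T — this equals column 1 of H (binary 0001), so error is at position 1.
Correct: flip bit 1 of r = 111001010000001 to get c = 011001010000001.


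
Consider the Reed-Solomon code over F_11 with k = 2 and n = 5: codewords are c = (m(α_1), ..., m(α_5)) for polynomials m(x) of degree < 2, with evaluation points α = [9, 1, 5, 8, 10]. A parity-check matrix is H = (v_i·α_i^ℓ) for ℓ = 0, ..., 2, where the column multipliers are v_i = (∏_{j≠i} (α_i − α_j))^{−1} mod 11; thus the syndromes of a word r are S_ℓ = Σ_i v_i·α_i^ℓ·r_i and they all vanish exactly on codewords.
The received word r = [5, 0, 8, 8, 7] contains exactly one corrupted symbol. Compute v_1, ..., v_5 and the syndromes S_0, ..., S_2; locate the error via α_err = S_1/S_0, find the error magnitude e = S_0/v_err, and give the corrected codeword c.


S = (3, 2, 5), error at position 4, error magnitude e = 5, c = [5, 0, 8, 3, 7].

Step 1: column multipliers v_i = (∏_{j≠i}(α_i − α_j))^{−1} mod 11.
  i = 1 (α = 9): (9−1)(9−5)(9−8)(9−10) = 8·4·1·(−1) = −32 ≡ 1, so v_1 = 1^{−1} = 1 (mod 11).
  i = 2 (α = 1): (1−9)(1−5)(1−8)(1−10) = (−8)·(−4)·(−7)·(−9) = 2016 ≡ 3, so v_2 = 3^{−1} = 4 (mod 11).
  i = 3 (α = 5): (5−9)(5−1)(5−8)(5−10) = (−4)·4·(−3)·(−5) = −240 ≡ 2, so v_3 = 2^{−1} = 6 (mod 11).
  i = 4 (α = 8): (8−9)(8−1)(8−5)(8−10) = (−1)·7·3·(−2) = 42 ≡ 9, so v_4 = 9^{−1} = 5 (mod 11).
  i = 5 (α = 10): (10−9)(10−1)(10−5)(10−8) = 1·9·5·2 = 90 ≡ 2, so v_5 = 2^{−1} = 6 (mod 11).
  v = [1, 4, 6, 5, 6].
Step 2: syndromes of r = [5, 0, 8, 8, 7] (all sums mod 11).
  S_0 = Σ v_i r_i = 1·5 + 4·0 + 6·8 + 5·8 + 6·7 = 135 ≡ 3.
  S_1 = Σ v_i α_i r_i = 1·9·5 + 4·1·0 + 6·5·8 + 5·8·8 + 6·10·7 = 1025 ≡ 2.
  α_i^2 mod 11 = [4, 1, 3, 9, 1].
  S_2 = Σ v_i α_i^2 r_i = 1·4·5 + 4·1·0 + 6·3·8 + 5·9·8 + 6·1·7 = 566 ≡ 5.
  S = (3, 2, 5) ≠ 0, so r is not a codeword (an error is present).
Step 3: locate the error. For a single error e at position i, S_ℓ = v_i·e·α_i^ℓ, so α_err = S_1/S_0.
  S_0^{−1} = 3^{−1} = 4 (mod 11), so α_err = 2·4 = 8 ≡ 8 = α_4. Error position i = 4.
  Consistency check: S_2/S_1 = 5·6 = 30 ≡ 8 = α_err ✓ (single-error assumption holds).
Step 4: error magnitude e = S_0/v_4 = S_0·∏_{j≠4}(α_4 − α_j) = 3·9 = 27 ≡ 5 (mod 11).
Step 5: correct position 4: c_4 = r_4 − e = 8 − 5 ≡ 3 (mod 11). Hence c = [5, 0, 8, 3, 7].
  Check: interpolating c through the α_i gives m(x) = 9 + 2·x (degree < 2) with m(α_i) = c_i for every i, so c is indeed a codeword.


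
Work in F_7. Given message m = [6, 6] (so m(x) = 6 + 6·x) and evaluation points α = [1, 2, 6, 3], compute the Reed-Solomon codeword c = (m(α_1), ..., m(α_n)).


c = [5, 4, 0, 3]

Message polynomial: m(x) = 6 + 6·x (mod 7).
For each evaluation point α_i, compute m(α_i) mod 7:
  α_1 = 1: Horner steps 6 → 5, so m(1) = 5.
  α_2 = 2: Horner steps 6 → 4, so m(2) = 4.
  α_3 = 6: Horner steps 6 → 0, so m(6) = 0.
  α_4 = 3: Horner steps 6 → 3, so m(3) = 3.
Codeword c = [5, 4, 0, 3] ∈ F_7^4.


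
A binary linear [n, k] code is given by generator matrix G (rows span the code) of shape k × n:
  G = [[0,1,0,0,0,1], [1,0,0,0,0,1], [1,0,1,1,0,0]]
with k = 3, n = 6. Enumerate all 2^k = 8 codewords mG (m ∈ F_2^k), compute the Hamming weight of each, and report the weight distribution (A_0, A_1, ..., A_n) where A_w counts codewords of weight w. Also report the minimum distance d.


Weight distribution: A_0 = 1, A_2 = 3, A_3 = 3, A_5 = 1. Minimum distance d = 2.

Enumerate all 2^3 = 8 messages m ∈ F_2^3.
For each, compute codeword c = mG in F_2^6, then tally its weight.
  m = 000 → c = 000000, weight = 0.
  m = 100 → c = 010001, weight = 2.
  m = 010 → c = 100001, weight = 2.
  m = 110 → c = 110000, weight = 2.
  m = 001 → c = 101100, weight = 3.
  m = 101 → c = 111101, weight = 5.
  m = 011 → c = 001101, weight = 3.
  m = 111 → c = 011100, weight = 3.
Tally weights:
  weight 0: 1 codewords.
  weight 2: 3 codewords.
  weight 3: 3 codewords.
  weight 5: 1 codewords.
Minimum distance d = smallest w > 0 with A_w > 0 = 2.
Sanity: Σ A_w = 8 = 2^3 = 8 ✓.


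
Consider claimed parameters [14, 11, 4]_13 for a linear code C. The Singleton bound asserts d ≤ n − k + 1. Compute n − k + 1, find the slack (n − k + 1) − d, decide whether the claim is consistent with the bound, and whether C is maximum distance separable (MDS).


Singleton RHS = n − k + 1 = 4, slack = 0, bound satisfied, MDS.

Singleton bound: d ≤ n − k + 1.
Here n = 14, k = 11, so n − k + 1 = 4.
Given d = 4, check d ≤ 4: YES.
Slack = (n − k + 1) − d = 0.
The code is MDS (slack = 0).
Description: the claimed parameters are [14, 11, 4]_13; such a code would be MDS (meets Singleton bound).


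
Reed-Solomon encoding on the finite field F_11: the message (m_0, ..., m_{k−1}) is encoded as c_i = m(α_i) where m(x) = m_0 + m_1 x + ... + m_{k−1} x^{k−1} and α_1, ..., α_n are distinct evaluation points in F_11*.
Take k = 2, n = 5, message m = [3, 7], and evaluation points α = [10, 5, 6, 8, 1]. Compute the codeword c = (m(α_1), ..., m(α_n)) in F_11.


c = [7, 5, 1, 4, 10]

Message polynomial: m(x) = 3 + 7·x (mod 11).
For each evaluation point α_i, compute m(α_i) mod 11:
  α_1 = 10: Horner steps 7 → 7, so m(10) = 7.
  α_2 = 5: Horner steps 7 → 5, so m(5) = 5.
  α_3 = 6: Horner steps 7 → 1, so m(6) = 1.
  α_4 = 8: Horner steps 7 → 4, so m(8) = 4.
  α_5 = 1: Horner steps 7 → 10, so m(1) = 10.
Codeword c = [7, 5, 1, 4, 10] ∈ F_11^5.


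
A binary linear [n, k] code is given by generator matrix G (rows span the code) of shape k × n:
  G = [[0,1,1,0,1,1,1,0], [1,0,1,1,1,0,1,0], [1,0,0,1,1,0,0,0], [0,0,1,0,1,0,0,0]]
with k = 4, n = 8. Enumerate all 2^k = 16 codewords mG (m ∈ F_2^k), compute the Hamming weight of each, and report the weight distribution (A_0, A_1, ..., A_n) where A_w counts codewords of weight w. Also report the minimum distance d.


Weight distribution: A_0 = 1, A_2 = 3, A_3 = 6, A_4 = 1, A_5 = 2, A_6 = 3. Minimum distance d = 2.

Enumerate all 2^4 = 16 messages m ∈ F_2^4.
For each, compute codeword c = mG in F_2^8, then tally its weight.
  m = 0000 → c = 00000000, weight = 0.
  m = 1000 → c = 01101110, weight = 5.
  m = 0100 → c = 10111010, weight = 5.
  m = 1100 → c = 11010100, weight = 4.
  m = 0010 → c = 10011000, weight = 3.
  m = 1010 → c = 11110110, weight = 6.
  m = 0110 → c = 00100010, weight = 2.
  m = 1110 → c = 01001100, weight = 3.
  m = 0001 → c = 00101000, weight = 2.
  m = 1001 → c = 01000110, weight = 3.
  m = 0101 → c = 10010010, weight = 3.
  m = 1101 → c = 11111100, weight = 6.
  m = 0011 → c = 10110000, weight = 3.
  m = 1011 → c = 11011110, weight = 6.
  m = 0111 → c = 00001010, weight = 2.
  m = 1111 → c = 01100100, weight = 3.
Tally weights:
  weight 0: 1 codewords.
  weight 2: 3 codewords.
  weight 3: 6 codewords.
  weight 4: 1 codewords.
  weight 5: 2 codewords.
  weight 6: 3 codewords.
Minimum distance d = smallest w > 0 with A_w > 0 = 2.
Sanity: Σ A_w = 16 = 2^4 = 16 ✓.


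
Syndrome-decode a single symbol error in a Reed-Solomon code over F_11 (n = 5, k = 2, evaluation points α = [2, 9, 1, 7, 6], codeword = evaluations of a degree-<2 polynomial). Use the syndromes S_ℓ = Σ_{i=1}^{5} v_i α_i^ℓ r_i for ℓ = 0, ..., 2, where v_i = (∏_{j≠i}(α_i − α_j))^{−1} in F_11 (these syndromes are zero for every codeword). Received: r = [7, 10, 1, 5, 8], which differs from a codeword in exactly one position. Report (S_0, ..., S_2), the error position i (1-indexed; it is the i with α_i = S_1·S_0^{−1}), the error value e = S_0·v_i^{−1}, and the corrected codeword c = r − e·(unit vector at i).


S = (3, 6, 1), error at position 1, error magnitude e = 9, c = [9, 10, 1, 5, 8].

Step 1: column multipliers v_i = (∏_{j≠i}(α_i − α_j))^{−1} mod 11.
  i = 1 (α = 2): (2−9)(2−1)(2−7)(2−6) = (−7)·1·(−5)·(−4) = −140 ≡ 3, so v_1 = 3^{−1} = 4 (mod 11).
  i = 2 (α = 9): (9−2)(9−1)(9−7)(9−6) = 7·8·2·3 = 336 ≡ 6, so v_2 = 6^{−1} = 2 (mod 11).
  i = 3 (α = 1): (1−2)(1−9)(1−7)(1−6) = (−1)·(−8)·(−6)·(−5) = 240 ≡ 9, so v_3 = 9^{−1} = 5 (mod 11).
  i = 4 (α = 7): (7−2)(7−9)(7−1)(7−6) = 5·(−2)·6·1 = −60 ≡ 6, so v_4 = 6^{−1} = 2 (mod 11).
  i = 5 (α = 6): (6−2)(6−9)(6−1)(6−7) = 4·(−3)·5·(−1) = 60 ≡ 5, so v_5 = 5^{−1} = 9 (mod 11).
  v = [4, 2, 5, 2, 9].
Step 2: syndromes of r = [7, 10, 1, 5, 8] (all sums mod 11).
  S_0 = Σ v_i r_i = 4·7 + 2·10 + 5·1 + 2·5 + 9·8 = 135 ≡ 3.
  S_1 = Σ v_i α_i r_i = 4·2·7 + 2·9·10 + 5·1·1 + 2·7·5 + 9·6·8 = 743 ≡ 6.
  α_i^2 mod 11 = [4, 4, 1, 5, 3].
  S_2 = Σ v_i α_i^2 r_i = 4·4·7 + 2·4·10 + 5·1·1 + 2·5·5 + 9·3·8 = 463 ≡ 1.
  S = (3, 6, 1) ≠ 0, so r is not a codeword (an error is present).
Step 3: locate the error. For a single error e at position i, S_ℓ = v_i·e·α_i^ℓ, so α_err = S_1/S_0.
  S_0^{−1} = 3^{−1} = 4 (mod 11), so α_err = 6·4 = 24 ≡ 2 = α_1. Error position i = 1.
  Consistency check: S_2/S_1 = 1·2 = 2 ≡ 2 = α_err ✓ (single-error assumption holds).
Step 4: error magnitude e = S_0/v_1 = S_0·∏_{j≠1}(α_1 − α_j) = 3·3 = 9 ≡ 9 (mod 11).
Step 5: correct position 1: c_1 = r_1 − e = 7 − 9 ≡ 9 (mod 11). Hence c = [9, 10, 1, 5, 8].
  Check: interpolating c through the α_i gives m(x) = 4 + 8·x (degree < 2) with m(α_i) = c_i for every i, so c is indeed a codeword.


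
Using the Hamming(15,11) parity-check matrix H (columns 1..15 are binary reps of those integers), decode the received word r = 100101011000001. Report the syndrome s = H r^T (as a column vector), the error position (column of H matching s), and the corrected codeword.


s = (1, 1, 0, 1)^T, error position = 13, corrected codeword c = 100101011000101

Compute s = H r^T mod 2 one row at a time:
  s_1 = 1 + 1 + 0 + 0 + 0 + 0 + 0 + 1 = 3 ≡ 1 (mod 2).
  s_2 = 1 + 0 + 1 + 0 + 0 + 0 + 0 + 1 = 3 ≡ 1 (mod 2).
  s_3 = 0 + 0 + 1 + 0 + 0 + 0 + 0 + 1 = 2 ≡ 0 (mod 2).
  s_4 = 1 + 0 + 0 + 0 + 1 + 0 + 0 + 1 = 3 ≡ 1 (mod 2).
s = (1, 1, 0, 1)^T — this equals column 13 of H (binary 1101), so error is at position 13.
Correct: flip bit 13 of r = 100101011000001 to get c = 100101011000101.


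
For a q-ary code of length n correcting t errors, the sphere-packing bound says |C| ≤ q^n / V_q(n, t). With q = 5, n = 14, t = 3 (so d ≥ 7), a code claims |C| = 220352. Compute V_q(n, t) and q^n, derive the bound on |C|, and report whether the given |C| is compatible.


V_q(n, t) = 24809, q^n = 6103515625, Hamming bound = 246020, |C| = 220352 ≤ bound (satisfied).

Step 1: Compute V_q(n, t) = Σ_{j=0}^3 C(n, j) (q−1)^j.
  j = 0: C(14,0)·(4)^0 = 1·1 = 1.
  j = 1: C(14,1)·(4)^1 = 14·4 = 56.
  j = 2: C(14,2)·(4)^2 = 91·16 = 1456.
  j = 3: C(14,3)·(4)^3 = 364·64 = 23296.
  V_q(n, t) = 1 + 56 + 1456 + 23296 = 24809.
Step 2: q^n = 5^14 = 6103515625.
Step 3: Hamming bound ⌊q^n / V_q(n,t)⌋ = ⌊6103515625/24809⌋ = 246020.
Step 4: Compare |C| = 220352 to 246020: satisfied.
The claimed |C| lies below the Hamming bound.


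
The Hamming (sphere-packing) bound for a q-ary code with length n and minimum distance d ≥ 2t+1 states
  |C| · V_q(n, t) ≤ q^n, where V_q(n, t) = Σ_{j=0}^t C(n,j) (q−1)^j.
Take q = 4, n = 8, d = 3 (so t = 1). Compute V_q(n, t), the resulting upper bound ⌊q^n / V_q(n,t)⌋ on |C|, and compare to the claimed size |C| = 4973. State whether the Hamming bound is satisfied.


V_q(n, t) = 25, q^n = 65536, Hamming bound = 2621, |C| = 4973 > bound (violated).

Step 1: Compute V_q(n, t) = Σ_{j=0}^1 C(n, j) (q−1)^j.
  j = 0: C(8,0)·(3)^0 = 1·1 = 1.
  j = 1: C(8,1)·(3)^1 = 8·3 = 24.
  V_q(n, t) = 1 + 24 = 25.
Step 2: q^n = 4^8 = 65536.
Step 3: Hamming bound ⌊q^n / V_q(n,t)⌋ = ⌊65536/25⌋ = 2621.
Step 4: Compare |C| = 4973 to 2621: violated.
The claimed |C| lies above the Hamming bound, so no 4-ary code of length 8 with d ≥ 3 can have 4973 codewords.


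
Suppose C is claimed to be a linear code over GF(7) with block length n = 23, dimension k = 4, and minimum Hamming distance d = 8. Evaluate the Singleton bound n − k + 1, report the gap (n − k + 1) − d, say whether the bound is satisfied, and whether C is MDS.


Singleton RHS = n − k + 1 = 20, slack = 12, bound satisfied, not MDS.

Singleton bound: d ≤ n − k + 1.
Here n = 23, k = 4, so n − k + 1 = 20.
Given d = 8, check d ≤ 20: YES.
Slack = (n − k + 1) − d = 12.
The code is NOT MDS (slack = 12 > 0).
Description: the claimed parameters are [23, 4, 8]_7; such a code would be non-MDS.


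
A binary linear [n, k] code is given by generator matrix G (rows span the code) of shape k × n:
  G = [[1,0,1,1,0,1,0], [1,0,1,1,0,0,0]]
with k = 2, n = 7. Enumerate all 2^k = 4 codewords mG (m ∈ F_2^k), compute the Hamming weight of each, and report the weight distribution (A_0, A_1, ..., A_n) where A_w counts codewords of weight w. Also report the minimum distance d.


Weight distribution: A_0 = 1, A_1 = 1, A_3 = 1, A_4 = 1. Minimum distance d = 1.

Enumerate all 2^2 = 4 messages m ∈ F_2^2.
For each, compute codeword c = mG in F_2^7, then tally its weight.
  m = 00 → c = 0000000, weight = 0.
  m = 10 → c = 1011010, weight = 4.
  m = 01 → c = 1011000, weight = 3.
  m = 11 → c = 0000010, weight = 1.
Tally weights:
  weight 0: 1 codewords.
  weight 1: 1 codewords.
  weight 3: 1 codewords.
  weight 4: 1 codewords.
Minimum distance d = smallest w > 0 with A_w > 0 = 1.
Sanity: Σ A_w = 4 = 2^2 = 4 ✓.


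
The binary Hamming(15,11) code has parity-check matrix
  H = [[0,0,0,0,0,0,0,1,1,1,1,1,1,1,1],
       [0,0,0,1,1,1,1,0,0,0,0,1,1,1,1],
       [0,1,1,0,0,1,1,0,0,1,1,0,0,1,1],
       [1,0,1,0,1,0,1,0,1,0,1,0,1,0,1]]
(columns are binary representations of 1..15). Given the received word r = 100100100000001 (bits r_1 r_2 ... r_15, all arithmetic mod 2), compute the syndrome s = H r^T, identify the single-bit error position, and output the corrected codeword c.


s = (1, 1, 0, 1)^T, error position = 13, corrected codeword c = 100100100000101

Compute s = H r^T mod 2 one row at a time:
  s_1 = 0 + 0 + 0 + 0 + 0 + 0 + 0 + 1 = 1 ≡ 1 (mod 2).
  s_2 = 1 + 0 + 0 + 1 + 0 + 0 + 0 + 1 = 3 ≡ 1 (mod 2).
  s_3 = 0 + 0 + 0 + 1 + 0 + 0 + 0 + 1 = 2 ≡ 0 (mod 2).
  s_4 = 1 + 0 + 0 + 1 + 0 + 0 + 0 + 1 = 3 ≡ 1 (mod 2).
s = (1, 1, 0, 1)^T — this equals column 13 of H (binary 1101), so error is at position 13.
Correct: flip bit 13 of r = 100100100000001 to get c = 100100100000101.


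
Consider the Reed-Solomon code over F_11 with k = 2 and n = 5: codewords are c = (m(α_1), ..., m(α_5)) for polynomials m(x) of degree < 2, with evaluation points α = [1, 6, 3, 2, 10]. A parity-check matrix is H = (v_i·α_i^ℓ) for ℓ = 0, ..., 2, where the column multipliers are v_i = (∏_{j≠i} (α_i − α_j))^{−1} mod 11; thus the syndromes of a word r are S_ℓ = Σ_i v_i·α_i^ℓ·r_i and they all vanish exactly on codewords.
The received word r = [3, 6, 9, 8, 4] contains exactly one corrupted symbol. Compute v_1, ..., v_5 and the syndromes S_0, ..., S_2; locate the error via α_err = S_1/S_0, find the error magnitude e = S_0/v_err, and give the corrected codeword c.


S = (2, 6, 7), error at position 3, error magnitude e = 7, c = [3, 6, 2, 8, 4].

Step 1: column multipliers v_i = (∏_{j≠i}(α_i − α_j))^{−1} mod 11.
  i = 1 (α = 1): (1−6)(1−3)(1−2)(1−10) = (−5)·(−2)·(−1)·(−9) = 90 ≡ 2, so v_1 = 2^{−1} = 6 (mod 11).
  i = 2 (α = 6): (6−1)(6−3)(6−2)(6−10) = 5·3·4·(−4) = −240 ≡ 2, so v_2 = 2^{−1} = 6 (mod 11).
  i = 3 (α = 3): (3−1)(3−6)(3−2)(3−10) = 2·(−3)·1·(−7) = 42 ≡ 9, so v_3 = 9^{−1} = 5 (mod 11).
  i = 4 (α = 2): (2−1)(2−6)(2−3)(2−10) = 1·(−4)·(−1)·(−8) = −32 ≡ 1, so v_4 = 1^{−1} = 1 (mod 11).
  i = 5 (α = 10): (10−1)(10−6)(10−3)(10−2) = 9·4·7·8 = 2016 ≡ 3, so v_5 = 3^{−1} = 4 (mod 11).
  v = [6, 6, 5, 1, 4].
Step 2: syndromes of r = [3, 6, 9, 8, 4] (all sums mod 11).
  S_0 = Σ v_i r_i = 6·3 + 6·6 + 5·9 + 1·8 + 4·4 = 123 ≡ 2.
  S_1 = Σ v_i α_i r_i = 6·1·3 + 6·6·6 + 5·3·9 + 1·2·8 + 4·10·4 = 545 ≡ 6.
  α_i^2 mod 11 = [1, 3, 9, 4, 1].
  S_2 = Σ v_i α_i^2 r_i = 6·1·3 + 6·3·6 + 5·9·9 + 1·4·8 + 4·1·4 = 579 ≡ 7.
  S = (2, 6, 7) ≠ 0, so r is not a codeword (an error is present).
Step 3: locate the error. For a single error e at position i, S_ℓ = v_i·e·α_i^ℓ, so α_err = S_1/S_0.
  S_0^{−1} = 2^{−1} = 6 (mod 11), so α_err = 6·6 = 36 ≡ 3 = α_3. Error position i = 3.
  Consistency check: S_2/S_1 = 7·2 = 14 ≡ 3 = α_err ✓ (single-error assumption holds).
Step 4: error magnitude e = S_0/v_3 = S_0·∏_{j≠3}(α_3 − α_j) = 2·9 = 18 ≡ 7 (mod 11).
Step 5: correct position 3: c_3 = r_3 − e = 9 − 7 ≡ 2 (mod 11). Hence c = [3, 6, 2, 8, 4].
  Check: interpolating c through the α_i gives m(x) = 9 + 5·x (degree < 2) with m(α_i) = c_i for every i, so c is indeed a codeword.


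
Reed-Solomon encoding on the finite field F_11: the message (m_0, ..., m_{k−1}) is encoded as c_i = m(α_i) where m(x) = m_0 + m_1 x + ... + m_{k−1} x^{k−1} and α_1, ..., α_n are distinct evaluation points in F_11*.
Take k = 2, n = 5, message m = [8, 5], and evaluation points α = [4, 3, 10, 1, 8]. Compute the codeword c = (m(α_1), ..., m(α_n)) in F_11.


c = [6, 1, 3, 2, 4]

Message polynomial: m(x) = 8 + 5·x (mod 11).
For each evaluation point α_i, compute m(α_i) mod 11:
  α_1 = 4: Horner steps 5 → 6, so m(4) = 6.
  α_2 = 3: Horner steps 5 → 1, so m(3) = 1.
  α_3 = 10: Horner steps 5 → 3, so m(10) = 3.
  α_4 = 1: Horner steps 5 → 2, so m(1) = 2.
  α_5 = 8: Horner steps 5 → 4, so m(8) = 4.
Codeword c = [6, 1, 3, 2, 4] ∈ F_11^5.


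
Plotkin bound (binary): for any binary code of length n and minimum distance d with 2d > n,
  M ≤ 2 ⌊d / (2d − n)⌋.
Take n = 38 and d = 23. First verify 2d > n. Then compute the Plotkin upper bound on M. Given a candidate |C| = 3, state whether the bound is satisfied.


Plotkin bound M ≤ 4; given |C| = 3 ≤ bound (satisfied).

Check applicability: 2d = 46, n = 38.
2d − n = 8 > 0, so Plotkin applies.
Compute d/(2d−n) = 23/8 ≈ 2.8750.
⌊d/(2d−n)⌋ = 2.
Plotkin bound: M ≤ 2·2 = 4.
Given |C| = 3, check: satisfied.
This |C| is below the Plotkin bound.


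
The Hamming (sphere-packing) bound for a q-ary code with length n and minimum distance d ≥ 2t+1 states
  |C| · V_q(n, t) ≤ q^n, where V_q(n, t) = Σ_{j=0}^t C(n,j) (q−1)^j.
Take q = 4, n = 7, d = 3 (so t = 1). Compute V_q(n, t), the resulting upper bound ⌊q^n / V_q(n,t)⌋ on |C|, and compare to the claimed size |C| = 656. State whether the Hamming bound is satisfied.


V_q(n, t) = 22, q^n = 16384, Hamming bound = 744, |C| = 656 ≤ bound (satisfied).

Step 1: Compute V_q(n, t) = Σ_{j=0}^1 C(n, j) (q−1)^j.
  j = 0: C(7,0)·(3)^0 = 1·1 = 1.
  j = 1: C(7,1)·(3)^1 = 7·3 = 21.
  V_q(n, t) = 1 + 21 = 22.
Step 2: q^n = 4^7 = 16384.
Step 3: Hamming bound ⌊q^n / V_q(n,t)⌋ = ⌊16384/22⌋ = 744.
Step 4: Compare |C| = 656 to 744: satisfied.
The claimed |C| lies below the Hamming bound.


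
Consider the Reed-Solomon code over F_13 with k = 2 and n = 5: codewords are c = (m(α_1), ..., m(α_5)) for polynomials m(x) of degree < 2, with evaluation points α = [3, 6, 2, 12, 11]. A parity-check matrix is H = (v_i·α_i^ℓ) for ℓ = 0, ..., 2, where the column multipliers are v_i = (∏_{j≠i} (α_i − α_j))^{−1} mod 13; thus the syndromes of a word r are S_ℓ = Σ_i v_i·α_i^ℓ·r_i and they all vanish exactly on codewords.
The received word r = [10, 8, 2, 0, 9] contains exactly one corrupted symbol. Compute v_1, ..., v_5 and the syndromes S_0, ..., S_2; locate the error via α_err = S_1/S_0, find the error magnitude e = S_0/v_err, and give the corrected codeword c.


S = (5, 8, 5), error at position 4, error magnitude e = 9, c = [10, 8, 2, 4, 9].

Step 1: column multipliers v_i = (∏_{j≠i}(α_i − α_j))^{−1} mod 13.
  i = 1 (α = 3): (3−6)(3−2)(3−12)(3−11) = (−3)·1·(−9)·(−8) = −216 ≡ 5, so v_1 = 5^{−1} = 8 (mod 13).
  i = 2 (α = 6): (6−3)(6−2)(6−12)(6−11) = 3·4·(−6)·(−5) = 360 ≡ 9, so v_2 = 9^{−1} = 3 (mod 13).
  i = 3 (α = 2): (2−3)(2−6)(2−12)(2−11) = (−1)·(−4)·(−10)·(−9) = 360 ≡ 9, so v_3 = 9^{−1} = 3 (mod 13).
  i = 4 (α = 12): (12−3)(12−6)(12−2)(12−11) = 9·6·10·1 = 540 ≡ 7, so v_4 = 7^{−1} = 2 (mod 13).
  i = 5 (α = 11): (11−3)(11−6)(11−2)(11−12) = 8·5·9·(−1) = −360 ≡ 4, so v_5 = 4^{−1} = 10 (mod 13).
  v = [8, 3, 3, 2, 10].
Step 2: syndromes of r = [10, 8, 2, 0, 9] (all sums mod 13).
  S_0 = Σ v_i r_i = 8·10 + 3·8 + 3·2 + 2·0 + 10·9 = 200 ≡ 5.
  S_1 = Σ v_i α_i r_i = 8·3·10 + 3·6·8 + 3·2·2 + 2·12·0 + 10·11·9 = 1386 ≡ 8.
  α_i^2 mod 13 = [9, 10, 4, 1, 4].
  S_2 = Σ v_i α_i^2 r_i = 8·9·10 + 3·10·8 + 3·4·2 + 2·1·0 + 10·4·9 = 1344 ≡ 5.
  S = (5, 8, 5) ≠ 0, so r is not a codeword (an error is present).
Step 3: locate the error. For a single error e at position i, S_ℓ = v_i·e·α_i^ℓ, so α_err = S_1/S_0.
  S_0^{−1} = 5^{−1} = 8 (mod 13), so α_err = 8·8 = 64 ≡ 12 = α_4. Error position i = 4.
  Consistency check: S_2/S_1 = 5·5 = 25 ≡ 12 = α_err ✓ (single-error assumption holds).
Step 4: error magnitude e = S_0/v_4 = S_0·∏_{j≠4}(α_4 − α_j) = 5·7 = 35 ≡ 9 (mod 13).
Step 5: correct position 4: c_4 = r_4 − e = 0 − 9 ≡ 4 (mod 13). Hence c = [10, 8, 2, 4, 9].
  Check: interpolating c through the α_i gives m(x) = 12 + 8·x (degree < 2) with m(α_i) = c_i for every i, so c is indeed a codeword.


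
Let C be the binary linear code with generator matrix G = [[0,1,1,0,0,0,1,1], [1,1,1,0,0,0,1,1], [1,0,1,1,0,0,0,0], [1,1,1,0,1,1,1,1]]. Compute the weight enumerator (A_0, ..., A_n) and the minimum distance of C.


Weight distribution: A_0 = 1, A_1 = 1, A_2 = 2, A_3 = 2, A_4 = 3, A_5 = 3, A_6 = 2, A_7 = 2. Minimum distance d = 1.

Enumerate all 2^4 = 16 messages m ∈ F_2^4.
For each, compute codeword c = mG in F_2^8, then tally its weight.
  m = 0000 → c = 00000000, weight = 0.
  m = 1000 → c = 01100011, weight = 4.
  m = 0100 → c = 11100011, weight = 5.
  m = 1100 → c = 10000000, weight = 1.
  m = 0010 → c = 10110000, weight = 3.
  m = 1010 → c = 11010011, weight = 5.
  m = 0110 → c = 01010011, weight = 4.
  m = 1110 → c = 00110000, weight = 2.
  m = 0001 → c = 11101111, weight = 7.
  m = 1001 → c = 10001100, weight = 3.
  m = 0101 → c = 00001100, weight = 2.
  m = 1101 → c = 01101111, weight = 6.
  m = 0011 → c = 01011111, weight = 6.
  m = 1011 → c = 00111100, weight = 4.
  m = 0111 → c = 10111100, weight = 5.
  m = 1111 → c = 11011111, weight = 7.
Tally weights:
  weight 0: 1 codewords.
  weight 1: 1 codewords.
  weight 2: 2 codewords.
  weight 3: 2 codewords.
  weight 4: 3 codewords.
  weight 5: 3 codewords.
  weight 6: 2 codewords.
  weight 7: 2 codewords.
Minimum distance d = smallest w > 0 with A_w > 0 = 1.
Sanity: Σ A_w = 16 = 2^4 = 16 ✓.


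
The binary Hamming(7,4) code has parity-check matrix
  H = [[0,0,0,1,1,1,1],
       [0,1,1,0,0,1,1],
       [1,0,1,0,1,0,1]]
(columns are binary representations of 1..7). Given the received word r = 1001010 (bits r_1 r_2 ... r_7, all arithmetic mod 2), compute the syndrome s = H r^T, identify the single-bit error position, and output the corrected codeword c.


s = (0, 1, 1)^T, error position = 3, corrected codeword c = 1011010

Compute s = H r^T mod 2 one row at a time:
  s_1 = 1 + 0 + 1 + 0 = 2 ≡ 0 (mod 2).
  s_2 = 0 + 0 + 1 + 0 = 1 ≡ 1 (mod 2).
  s_3 = 1 + 0 + 0 + 0 = 1 ≡ 1 (mod 2).
s = (0, 1, 1)^T — this equals column 3 of H (binary 011), so error is at position 3.
Correct: flip bit 3 of r = 1001010 to get c = 1011010.


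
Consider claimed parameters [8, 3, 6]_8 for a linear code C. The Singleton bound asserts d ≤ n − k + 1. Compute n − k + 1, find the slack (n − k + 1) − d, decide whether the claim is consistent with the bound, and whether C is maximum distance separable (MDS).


Singleton RHS = n − k + 1 = 6, slack = 0, bound satisfied, MDS.

Singleton bound: d ≤ n − k + 1.
Here n = 8, k = 3, so n − k + 1 = 6.
Given d = 6, check d ≤ 6: YES.
Slack = (n − k + 1) − d = 0.
The code is MDS (slack = 0).
Description: the claimed parameters are [8, 3, 6]_8; such a code would be MDS (meets Singleton bound).


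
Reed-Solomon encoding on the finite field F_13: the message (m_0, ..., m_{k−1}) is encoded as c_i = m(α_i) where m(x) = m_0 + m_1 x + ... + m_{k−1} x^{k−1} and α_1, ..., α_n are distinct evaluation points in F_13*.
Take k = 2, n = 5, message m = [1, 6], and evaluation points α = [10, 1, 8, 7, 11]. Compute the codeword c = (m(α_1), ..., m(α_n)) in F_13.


c = [9, 7, 10, 4, 2]

Message polynomial: m(x) = 1 + 6·x (mod 13).
For each evaluation point α_i, compute m(α_i) mod 13:
  α_1 = 10: Horner steps 6 → 9, so m(10) = 9.
  α_2 = 1: Horner steps 6 → 7, so m(1) = 7.
  α_3 = 8: Horner steps 6 → 10, so m(8) = 10.
  α_4 = 7: Horner steps 6 → 4, so m(7) = 4.
  α_5 = 11: Horner steps 6 → 2, so m(11) = 2.
Codeword c = [9, 7, 10, 4, 2] ∈ F_13^5.


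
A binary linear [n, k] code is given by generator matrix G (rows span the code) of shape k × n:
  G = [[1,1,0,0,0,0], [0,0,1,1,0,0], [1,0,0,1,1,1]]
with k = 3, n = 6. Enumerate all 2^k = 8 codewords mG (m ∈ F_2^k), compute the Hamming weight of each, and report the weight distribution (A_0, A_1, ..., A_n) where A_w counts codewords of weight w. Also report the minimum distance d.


Weight distribution: A_0 = 1, A_2 = 2, A_4 = 5. Minimum distance d = 2.

Enumerate all 2^3 = 8 messages m ∈ F_2^3.
For each, compute codeword c = mG in F_2^6, then tally its weight.
  m = 000 → c = 000000, weight = 0.
  m = 100 → c = 110000, weight = 2.
  m = 010 → c = 001100, weight = 2.
  m = 110 → c = 111100, weight = 4.
  m = 001 → c = 100111, weight = 4.
  m = 101 → c = 010111, weight = 4.
  m = 011 → c = 101011, weight = 4.
  m = 111 → c = 011011, weight = 4.
Tally weights:
  weight 0: 1 codewords.
  weight 2: 2 codewords.
  weight 4: 5 codewords.
Minimum distance d = smallest w > 0 with A_w > 0 = 2.
Sanity: Σ A_w = 8 = 2^3 = 8 ✓.


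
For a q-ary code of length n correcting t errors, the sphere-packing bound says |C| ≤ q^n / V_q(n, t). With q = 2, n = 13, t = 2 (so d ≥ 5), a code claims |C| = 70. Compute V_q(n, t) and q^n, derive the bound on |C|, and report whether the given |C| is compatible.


V_q(n, t) = 92, q^n = 8192, Hamming bound = 89, |C| = 70 ≤ bound (satisfied).

Step 1: Compute V_q(n, t) = Σ_{j=0}^2 C(n, j) (q−1)^j.
  j = 0: C(13,0)·(1)^0 = 1·1 = 1.
  j = 1: C(13,1)·(1)^1 = 13·1 = 13.
  j = 2: C(13,2)·(1)^2 = 78·1 = 78.
  V_q(n, t) = 1 + 13 + 78 = 92.
Step 2: q^n = 2^13 = 8192.
Step 3: Hamming bound ⌊q^n / V_q(n,t)⌋ = ⌊8192/92⌋ = 89.
Step 4: Compare |C| = 70 to 89: satisfied.
The claimed |C| lies below the Hamming bound.


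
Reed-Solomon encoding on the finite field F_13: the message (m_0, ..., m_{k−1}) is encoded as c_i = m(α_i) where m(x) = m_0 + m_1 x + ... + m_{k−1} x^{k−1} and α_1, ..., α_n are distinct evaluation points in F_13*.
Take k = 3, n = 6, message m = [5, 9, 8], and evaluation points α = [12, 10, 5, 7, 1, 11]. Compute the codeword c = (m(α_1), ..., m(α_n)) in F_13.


c = [4, 11, 3, 5, 9, 6]

Message polynomial: m(x) = 5 + 9·x + 8·x^2 (mod 13).
For each evaluation point α_i, compute m(α_i) mod 13:
  α_1 = 12: Horner steps 8 → 1 → 4, so m(12) = 4.
  α_2 = 10: Horner steps 8 → 11 → 11, so m(10) = 11.
  α_3 = 5: Horner steps 8 → 10 → 3, so m(5) = 3.
  α_4 = 7: Horner steps 8 → 0 → 5, so m(7) = 5.
  α_5 = 1: Horner steps 8 → 4 → 9, so m(1) = 9.
  α_6 = 11: Horner steps 8 → 6 → 6, so m(11) = 6.
Codeword c = [4, 11, 3, 5, 9, 6] ∈ F_13^6.


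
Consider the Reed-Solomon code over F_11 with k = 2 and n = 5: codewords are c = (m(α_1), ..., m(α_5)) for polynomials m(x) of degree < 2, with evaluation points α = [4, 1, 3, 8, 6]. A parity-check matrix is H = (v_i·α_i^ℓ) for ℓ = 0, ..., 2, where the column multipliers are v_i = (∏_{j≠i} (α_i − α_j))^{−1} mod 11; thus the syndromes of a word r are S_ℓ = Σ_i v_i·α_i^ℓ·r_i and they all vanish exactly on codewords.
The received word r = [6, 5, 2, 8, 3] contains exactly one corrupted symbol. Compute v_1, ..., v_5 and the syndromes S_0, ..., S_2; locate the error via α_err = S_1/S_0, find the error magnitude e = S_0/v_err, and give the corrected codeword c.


S = (6, 4, 10), error at position 4, error magnitude e = 8, c = [6, 5, 2, 0, 3].

Step 1: column multipliers v_i = (∏_{j≠i}(α_i − α_j))^{−1} mod 11.
  i = 1 (α = 4): (4−1)(4−3)(4−8)(4−6) = 3·1·(−4)·(−2) = 24 ≡ 2, so v_1 = 2^{−1} = 6 (mod 11).
  i = 2 (α = 1): (1−4)(1−3)(1−8)(1−6) = (−3)·(−2)·(−7)·(−5) = 210 ≡ 1, so v_2 = 1^{−1} = 1 (mod 11).
  i = 3 (α = 3): (3−4)(3−1)(3−8)(3−6) = (−1)·2·(−5)·(−3) = −30 ≡ 3, so v_3 = 3^{−1} = 4 (mod 11).
  i = 4 (α = 8): (8−4)(8−1)(8−3)(8−6) = 4·7·5·2 = 280 ≡ 5, so v_4 = 5^{−1} = 9 (mod 11).
  i = 5 (α = 6): (6−4)(6−1)(6−3)(6−8) = 2·5·3·(−2) = −60 ≡ 6, so v_5 = 6^{−1} = 2 (mod 11).
  v = [6, 1, 4, 9, 2].
Step 2: syndromes of r = [6, 5, 2, 8, 3] (all sums mod 11).
  S_0 = Σ v_i r_i = 6·6 + 1·5 + 4·2 + 9·8 + 2·3 = 127 ≡ 6.
  S_1 = Σ v_i α_i r_i = 6·4·6 + 1·1·5 + 4·3·2 + 9·8·8 + 2·6·3 = 785 ≡ 4.
  α_i^2 mod 11 = [5, 1, 9, 9, 3].
  S_2 = Σ v_i α_i^2 r_i = 6·5·6 + 1·1·5 + 4·9·2 + 9·9·8 + 2·3·3 = 923 ≡ 10.
  S = (6, 4, 10) ≠ 0, so r is not a codeword (an error is present).
Step 3: locate the error. For a single error e at position i, S_ℓ = v_i·e·α_i^ℓ, so α_err = S_1/S_0.
  S_0^{−1} = 6^{−1} = 2 (mod 11), so α_err = 4·2 = 8 ≡ 8 = α_4. Error position i = 4.
  Consistency check: S_2/S_1 = 10·3 = 30 ≡ 8 = α_err ✓ (single-error assumption holds).
Step 4: error magnitude e = S_0/v_4 = S_0·∏_{j≠4}(α_4 − α_j) = 6·5 = 30 ≡ 8 (mod 11).
Step 5: correct position 4: c_4 = r_4 − e = 8 − 8 ≡ 0 (mod 11). Hence c = [6, 5, 2, 0, 3].
  Check: interpolating c through the α_i gives m(x) = 1 + 4·x (degree < 2) with m(α_i) = c_i for every i, so c is indeed a codeword.


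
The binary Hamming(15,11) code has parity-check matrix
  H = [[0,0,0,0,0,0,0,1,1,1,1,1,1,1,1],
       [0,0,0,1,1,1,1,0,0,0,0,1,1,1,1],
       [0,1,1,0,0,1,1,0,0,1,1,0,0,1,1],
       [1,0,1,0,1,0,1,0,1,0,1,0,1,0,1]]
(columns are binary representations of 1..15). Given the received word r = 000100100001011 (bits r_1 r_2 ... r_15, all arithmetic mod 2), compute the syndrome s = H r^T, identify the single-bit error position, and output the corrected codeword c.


s = (1, 1, 1, 0)^T, error position = 14, corrected codeword c = 000100100001001

Compute s = H r^T mod 2 one row at a time:
  s_1 = 0 + 0 + 0 + 0 + 1 + 0 + 1 + 1 = 3 ≡ 1 (mod 2).
  s_2 = 1 + 0 + 0 + 1 + 1 + 0 + 1 + 1 = 5 ≡ 1 (mod 2).
  s_3 = 0 + 0 + 0 + 1 + 0 + 0 + 1 + 1 = 3 ≡ 1 (mod 2).
  s_4 = 0 + 0 + 0 + 1 + 0 + 0 + 0 + 1 = 2 ≡ 0 (mod 2).
s = (1, 1, 1, 0)^T — this equals column 14 of H (binary 1110), so error is at position 14.
Correct: flip bit 14 of r = 000100100001011 to get c = 000100100001001.


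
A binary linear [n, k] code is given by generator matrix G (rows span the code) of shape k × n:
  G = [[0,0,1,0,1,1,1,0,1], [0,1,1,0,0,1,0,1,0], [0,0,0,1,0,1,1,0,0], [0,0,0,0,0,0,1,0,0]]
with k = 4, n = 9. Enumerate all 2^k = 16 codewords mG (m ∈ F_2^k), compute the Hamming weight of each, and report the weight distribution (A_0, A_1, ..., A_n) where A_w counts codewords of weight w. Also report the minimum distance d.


Weight distribution: A_0 = 1, A_1 = 1, A_2 = 1, A_3 = 1, A_4 = 5, A_5 = 5, A_6 = 1, A_7 = 1. Minimum distance d = 1.

Enumerate all 2^4 = 16 messages m ∈ F_2^4.
For each, compute codeword c = mG in F_2^9, then tally its weight.
  m = 0000 → c = 000000000, weight = 0.
  m = 1000 → c = 001011101, weight = 5.
  m = 0100 → c = 011001010, weight = 4.
  m = 1100 → c = 010010111, weight = 5.
  m = 0010 → c = 000101100, weight = 3.
  m = 1010 → c = 001110001, weight = 4.
  m = 0110 → c = 011100110, weight = 5.
  m = 1110 → c = 010111011, weight = 6.
  m = 0001 → c = 000000100, weight = 1.
  m = 1001 → c = 001011001, weight = 4.
  m = 0101 → c = 011001110, weight = 5.
  m = 1101 → c = 010010011, weight = 4.
  m = 0011 → c = 000101000, weight = 2.
  m = 1011 → c = 001110101, weight = 5.
  m = 0111 → c = 011100010, weight = 4.
  m = 1111 → c = 010111111, weight = 7.
Tally weights:
  weight 0: 1 codewords.
  weight 1: 1 codewords.
  weight 2: 1 codewords.
  weight 3: 1 codewords.
  weight 4: 5 codewords.
  weight 5: 5 codewords.
  weight 6: 1 codewords.
  weight 7: 1 codewords.
Minimum distance d = smallest w > 0 with A_w > 0 = 1.
Sanity: Σ A_w = 16 = 2^4 = 16 ✓.


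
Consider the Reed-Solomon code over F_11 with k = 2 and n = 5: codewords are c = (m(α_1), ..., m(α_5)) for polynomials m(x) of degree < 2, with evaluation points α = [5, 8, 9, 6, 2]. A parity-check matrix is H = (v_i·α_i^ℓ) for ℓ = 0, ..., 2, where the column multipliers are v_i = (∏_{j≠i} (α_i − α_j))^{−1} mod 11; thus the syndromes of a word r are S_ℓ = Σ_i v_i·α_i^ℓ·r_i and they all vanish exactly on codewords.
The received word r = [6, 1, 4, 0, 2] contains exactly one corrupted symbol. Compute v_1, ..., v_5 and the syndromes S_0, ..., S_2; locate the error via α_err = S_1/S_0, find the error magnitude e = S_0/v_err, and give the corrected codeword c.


S = (3, 2, 5), error at position 2, error magnitude e = 2, c = [6, 10, 4, 0, 2].

Step 1: column multipliers v_i = (∏_{j≠i}(α_i − α_j))^{−1} mod 11.
  i = 1 (α = 5): (5−8)(5−9)(5−6)(5−2) = (−3)·(−4)·(−1)·3 = −36 ≡ 8, so v_1 = 8^{−1} = 7 (mod 11).
  i = 2 (α = 8): (8−5)(8−9)(8−6)(8−2) = 3·(−1)·2·6 = −36 ≡ 8, so v_2 = 8^{−1} = 7 (mod 11).
  i = 3 (α = 9): (9−5)(9−8)(9−6)(9−2) = 4·1·3·7 = 84 ≡ 7, so v_3 = 7^{−1} = 8 (mod 11).
  i = 4 (α = 6): (6−5)(6−8)(6−9)(6−2) = 1·(−2)·(−3)·4 = 24 ≡ 2, so v_4 = 2^{−1} = 6 (mod 11).
  i = 5 (α = 2): (2−5)(2−8)(2−9)(2−6) = (−3)·(−6)·(−7)·(−4) = 504 ≡ 9, so v_5 = 9^{−1} = 5 (mod 11).
  v = [7, 7, 8, 6, 5].
Step 2: syndromes of r = [6, 1, 4, 0, 2] (all sums mod 11).
  S_0 = Σ v_i r_i = 7·6 + 7·1 + 8·4 + 6·0 + 5·2 = 91 ≡ 3.
  S_1 = Σ v_i α_i r_i = 7·5·6 + 7·8·1 + 8·9·4 + 6·6·0 + 5·2·2 = 574 ≡ 2.
  α_i^2 mod 11 = [3, 9, 4, 3, 4].
  S_2 = Σ v_i α_i^2 r_i = 7·3·6 + 7·9·1 + 8·4·4 + 6·3·0 + 5·4·2 = 357 ≡ 5.
  S = (3, 2, 5) ≠ 0, so r is not a codeword (an error is present).
Step 3: locate the error. For a single error e at position i, S_ℓ = v_i·e·α_i^ℓ, so α_err = S_1/S_0.
  S_0^{−1} = 3^{−1} = 4 (mod 11), so α_err = 2·4 = 8 ≡ 8 = α_2. Error position i = 2.
  Consistency check: S_2/S_1 = 5·6 = 30 ≡ 8 = α_err ✓ (single-error assumption holds).
Step 4: error magnitude e = S_0/v_2 = S_0·∏_{j≠2}(α_2 − α_j) = 3·8 = 24 ≡ 2 (mod 11).
Step 5: correct position 2: c_2 = r_2 − e = 1 − 2 ≡ 10 (mod 11). Hence c = [6, 10, 4, 0, 2].
  Check: interpolating c through the α_i gives m(x) = 3 + 5·x (degree < 2) with m(α_i) = c_i for every i, so c is indeed a codeword.


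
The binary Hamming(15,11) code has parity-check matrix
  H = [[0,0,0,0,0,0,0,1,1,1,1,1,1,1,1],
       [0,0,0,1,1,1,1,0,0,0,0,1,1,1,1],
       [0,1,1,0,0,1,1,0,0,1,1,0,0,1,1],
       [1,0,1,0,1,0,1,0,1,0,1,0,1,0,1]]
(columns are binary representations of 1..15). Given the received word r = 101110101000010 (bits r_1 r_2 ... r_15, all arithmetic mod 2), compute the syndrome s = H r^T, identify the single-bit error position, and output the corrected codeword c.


s = (0, 0, 1, 1)^T, error position = 3, corrected codeword c = 100110101000010

Compute s = H r^T mod 2 one row at a time:
  s_1 = 0 + 1 + 0 + 0 + 0 + 0 + 1 + 0 = 2 ≡ 0 (mod 2).
  s_2 = 1 + 1 + 0 + 1 + 0 + 0 + 1 + 0 = 4 ≡ 0 (mod 2).
  s_3 = 0 + 1 + 0 + 1 + 0 + 0 + 1 + 0 = 3 ≡ 1 (mod 2).
  s_4 = 1 + 1 + 1 + 1 + 1 + 0 + 0 + 0 = 5 ≡ 1 (mod 2).
s = (0, 0, 1, 1)^T — this equals column 3 of H (binary 0011), so error is at position 3.
Correct: flip bit 3 of r = 101110101000010 to get c = 100110101000010.
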